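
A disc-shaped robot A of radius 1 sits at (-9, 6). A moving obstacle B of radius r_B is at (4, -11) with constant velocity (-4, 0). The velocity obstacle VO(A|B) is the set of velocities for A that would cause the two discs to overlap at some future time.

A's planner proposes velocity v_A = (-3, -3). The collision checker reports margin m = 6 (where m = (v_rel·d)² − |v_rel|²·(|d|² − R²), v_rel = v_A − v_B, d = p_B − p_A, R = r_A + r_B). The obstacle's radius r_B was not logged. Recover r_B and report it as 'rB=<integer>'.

m = 6
d = (13, -17);  v_rel = (1, -3),  |v_rel|² = 10
v_rel×d = (1)·(-17) − (-3)·(13) = 22
since m = R²·10 − 22²:  R² = (484 + 6) / 10 = 49
R = √49 = 7  ⇒  r_B = 7 − 1 = 6

rB=6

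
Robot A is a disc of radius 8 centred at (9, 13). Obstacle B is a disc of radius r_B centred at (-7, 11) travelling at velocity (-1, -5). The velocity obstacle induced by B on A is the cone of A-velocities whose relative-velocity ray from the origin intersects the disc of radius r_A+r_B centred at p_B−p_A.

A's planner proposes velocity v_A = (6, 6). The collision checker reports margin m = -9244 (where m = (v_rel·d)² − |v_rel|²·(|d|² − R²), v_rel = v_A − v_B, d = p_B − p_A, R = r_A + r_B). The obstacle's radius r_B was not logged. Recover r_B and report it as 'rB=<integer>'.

m = -9244
d = (-16, -2);  v_rel = (7, 11),  |v_rel|² = 170
v_rel×d = (7)·(-2) − (11)·(-16) = 162
since m = R²·170 − 162²:  R² = (26244 + -9244) / 170 = 100
R = √100 = 10  ⇒  r_B = 10 − 8 = 2

rB=2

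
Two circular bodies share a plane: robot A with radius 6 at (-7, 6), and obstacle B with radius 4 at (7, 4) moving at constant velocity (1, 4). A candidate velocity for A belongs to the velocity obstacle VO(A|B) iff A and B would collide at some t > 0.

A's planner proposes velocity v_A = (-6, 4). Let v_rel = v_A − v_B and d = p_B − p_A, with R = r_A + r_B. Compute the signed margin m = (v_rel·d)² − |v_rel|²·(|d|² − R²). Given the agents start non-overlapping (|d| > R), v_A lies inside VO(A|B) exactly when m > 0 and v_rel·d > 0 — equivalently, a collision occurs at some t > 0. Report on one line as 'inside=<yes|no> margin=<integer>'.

d = (14, -2),  |d|² = 200;  R = 6+4 = 10,  c = 200−10² = 100
v_rel = (-7, 0),  |v_rel|² = 49;  v_rel·d = (-7)·(14) + (0)·(-2) = -98
49·t² + 196·t + 100 = 0  ⇒  m = (-98)² − 49·100 = 4704
m = 4704 > 0,  v_rel·d = -98 < 0  ⇒  outside

inside=no margin=4704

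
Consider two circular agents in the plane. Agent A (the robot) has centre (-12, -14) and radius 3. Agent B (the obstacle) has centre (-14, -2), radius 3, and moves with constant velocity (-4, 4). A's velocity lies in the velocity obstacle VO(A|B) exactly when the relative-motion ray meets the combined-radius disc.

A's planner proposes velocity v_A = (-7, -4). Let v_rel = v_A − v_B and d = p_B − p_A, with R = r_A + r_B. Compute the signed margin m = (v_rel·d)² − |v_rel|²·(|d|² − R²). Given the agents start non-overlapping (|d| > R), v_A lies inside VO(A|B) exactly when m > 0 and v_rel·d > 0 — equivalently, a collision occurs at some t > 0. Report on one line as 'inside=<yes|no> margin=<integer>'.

d = (-2, 12),  |d|² = 148;  R = 3+3 = 6,  c = 148−6² = 112
v_rel = (-3, -8),  |v_rel|² = 73;  v_rel·d = (-3)·(-2) + (-8)·(12) = -90
73·t² + 180·t + 112 = 0  ⇒  m = (-90)² − 73·112 = -76
m = -76 < 0,  v_rel·d = -90 < 0  ⇒  outside

inside=no margin=-76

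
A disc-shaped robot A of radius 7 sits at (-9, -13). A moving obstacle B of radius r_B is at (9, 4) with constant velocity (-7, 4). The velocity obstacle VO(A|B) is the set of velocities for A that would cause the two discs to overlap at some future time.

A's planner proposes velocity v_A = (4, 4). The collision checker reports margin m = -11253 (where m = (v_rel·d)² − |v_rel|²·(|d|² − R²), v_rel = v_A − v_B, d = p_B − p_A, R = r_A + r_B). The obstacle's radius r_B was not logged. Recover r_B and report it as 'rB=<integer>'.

m = -11253
d = (18, 17);  v_rel = (11, 0),  |v_rel|² = 121
v_rel×d = (11)·(17) − (0)·(18) = 187
since m = R²·121 − 187²:  R² = (34969 + -11253) / 121 = 196
R = √196 = 14  ⇒  r_B = 14 − 7 = 7

rB=7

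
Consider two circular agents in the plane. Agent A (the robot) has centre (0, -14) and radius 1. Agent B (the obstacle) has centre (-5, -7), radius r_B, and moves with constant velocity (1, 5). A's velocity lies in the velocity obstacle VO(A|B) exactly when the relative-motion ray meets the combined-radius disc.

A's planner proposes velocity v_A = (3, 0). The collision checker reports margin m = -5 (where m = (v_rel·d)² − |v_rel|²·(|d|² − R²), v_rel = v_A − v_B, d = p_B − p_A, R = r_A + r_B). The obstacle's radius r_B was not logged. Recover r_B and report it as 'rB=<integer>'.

m = -5
d = (-5, 7);  v_rel = (2, -5),  |v_rel|² = 29
v_rel×d = (2)·(7) − (-5)·(-5) = -11
since m = R²·29 − (-11)²:  R² = (121 + -5) / 29 = 4
R = √4 = 2  ⇒  r_B = 2 − 1 = 1

rB=1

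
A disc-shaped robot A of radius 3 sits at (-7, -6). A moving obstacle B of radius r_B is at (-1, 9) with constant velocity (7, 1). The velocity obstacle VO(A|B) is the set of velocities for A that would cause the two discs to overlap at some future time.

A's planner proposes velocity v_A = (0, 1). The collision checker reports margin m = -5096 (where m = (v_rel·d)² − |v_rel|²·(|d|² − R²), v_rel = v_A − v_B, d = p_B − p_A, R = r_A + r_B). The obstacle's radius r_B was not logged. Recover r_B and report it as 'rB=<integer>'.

m = -5096
d = (6, 15);  v_rel = (-7, 0),  |v_rel|² = 49
v_rel×d = (-7)·(15) − (0)·(6) = -105
since m = R²·49 − (-105)²:  R² = (11025 + -5096) / 49 = 121
R = √121 = 11  ⇒  r_B = 11 − 3 = 8

rB=8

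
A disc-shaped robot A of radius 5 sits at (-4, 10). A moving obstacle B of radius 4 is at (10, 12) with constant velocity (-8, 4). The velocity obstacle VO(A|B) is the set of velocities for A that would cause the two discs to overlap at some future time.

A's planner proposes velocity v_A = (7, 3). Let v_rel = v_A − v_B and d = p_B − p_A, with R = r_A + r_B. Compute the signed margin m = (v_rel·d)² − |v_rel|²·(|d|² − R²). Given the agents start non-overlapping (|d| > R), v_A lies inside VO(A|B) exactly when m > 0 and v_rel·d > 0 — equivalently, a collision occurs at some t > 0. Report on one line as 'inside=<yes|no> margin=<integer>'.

d = (14, 2),  |d|² = 200;  R = 5+4 = 9,  c = 200−9² = 119
v_rel = (15, -1),  |v_rel|² = 226;  v_rel·d = (15)·(14) + (-1)·(2) = 208
226·t² − 416·t + 119 = 0  ⇒  m = 208² − 226·119 = 16370
m = 16370 > 0,  v_rel·d = 208 > 0  ⇒  inside

inside=yes margin=16370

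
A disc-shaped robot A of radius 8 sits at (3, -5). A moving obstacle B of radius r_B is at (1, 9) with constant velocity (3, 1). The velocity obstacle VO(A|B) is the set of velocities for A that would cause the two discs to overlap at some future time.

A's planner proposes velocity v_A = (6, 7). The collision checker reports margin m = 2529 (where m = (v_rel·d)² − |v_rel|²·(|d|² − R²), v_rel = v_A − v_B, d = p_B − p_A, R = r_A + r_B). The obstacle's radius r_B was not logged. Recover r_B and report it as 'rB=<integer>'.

m = 2529
d = (-2, 14);  v_rel = (3, 6),  |v_rel|² = 45
v_rel×d = (3)·(14) − (6)·(-2) = 54
since m = R²·45 − 54²:  R² = (2916 + 2529) / 45 = 121
R = √121 = 11  ⇒  r_B = 11 − 8 = 3

rB=3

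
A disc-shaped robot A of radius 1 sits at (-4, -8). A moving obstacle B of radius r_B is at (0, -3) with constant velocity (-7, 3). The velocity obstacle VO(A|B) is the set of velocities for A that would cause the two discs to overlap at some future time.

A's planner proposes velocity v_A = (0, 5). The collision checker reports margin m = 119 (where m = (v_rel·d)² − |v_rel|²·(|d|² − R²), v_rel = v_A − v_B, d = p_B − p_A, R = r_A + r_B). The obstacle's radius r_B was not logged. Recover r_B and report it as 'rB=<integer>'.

m = 119
d = (4, 5);  v_rel = (7, 2),  |v_rel|² = 53
v_rel×d = (7)·(5) − (2)·(4) = 27
since m = R²·53 − 27²:  R² = (729 + 119) / 53 = 16
R = √16 = 4  ⇒  r_B = 4 − 1 = 3

rB=3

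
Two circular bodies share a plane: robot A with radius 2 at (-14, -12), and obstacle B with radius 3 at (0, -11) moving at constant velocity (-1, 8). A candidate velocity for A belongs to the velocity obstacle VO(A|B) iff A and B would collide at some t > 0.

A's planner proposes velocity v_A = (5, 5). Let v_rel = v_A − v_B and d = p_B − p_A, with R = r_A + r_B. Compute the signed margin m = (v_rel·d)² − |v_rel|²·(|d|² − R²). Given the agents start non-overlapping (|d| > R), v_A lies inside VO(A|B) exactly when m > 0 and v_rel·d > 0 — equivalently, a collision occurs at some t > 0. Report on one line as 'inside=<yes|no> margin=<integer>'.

d = (14, 1),  |d|² = 197;  R = 2+3 = 5,  c = 197−5² = 172
v_rel = (6, -3),  |v_rel|² = 45;  v_rel·d = (6)·(14) + (-3)·(1) = 81
45·t² − 162·t + 172 = 0  ⇒  m = 81² − 45·172 = -1179
m = -1179 < 0,  v_rel·d = 81 > 0  ⇒  outside

inside=no margin=-1179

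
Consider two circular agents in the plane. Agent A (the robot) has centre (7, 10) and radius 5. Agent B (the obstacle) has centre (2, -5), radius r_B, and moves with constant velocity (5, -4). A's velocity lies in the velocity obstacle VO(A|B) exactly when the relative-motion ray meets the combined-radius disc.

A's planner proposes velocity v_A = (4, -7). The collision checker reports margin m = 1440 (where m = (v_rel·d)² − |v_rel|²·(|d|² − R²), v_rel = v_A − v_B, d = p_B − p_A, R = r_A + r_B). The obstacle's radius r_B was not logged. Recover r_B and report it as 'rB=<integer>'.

m = 1440
d = (-5, -15);  v_rel = (-1, -3),  |v_rel|² = 10
v_rel×d = (-1)·(-15) − (-3)·(-5) = 0
since m = R²·10 − 0²:  R² = (0 + 1440) / 10 = 144
R = √144 = 12  ⇒  r_B = 12 − 5 = 7

rB=7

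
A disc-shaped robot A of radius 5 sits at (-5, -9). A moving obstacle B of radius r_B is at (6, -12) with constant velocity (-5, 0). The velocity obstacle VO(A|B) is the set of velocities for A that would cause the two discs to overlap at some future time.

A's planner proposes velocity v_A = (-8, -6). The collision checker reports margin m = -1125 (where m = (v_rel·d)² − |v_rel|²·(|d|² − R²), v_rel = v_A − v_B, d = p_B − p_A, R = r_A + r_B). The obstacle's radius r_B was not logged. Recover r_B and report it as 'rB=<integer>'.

m = -1125
d = (11, -3);  v_rel = (-3, -6),  |v_rel|² = 45
v_rel×d = (-3)·(-3) − (-6)·(11) = 75
since m = R²·45 − 75²:  R² = (5625 + -1125) / 45 = 100
R = √100 = 10  ⇒  r_B = 10 − 5 = 5

rB=5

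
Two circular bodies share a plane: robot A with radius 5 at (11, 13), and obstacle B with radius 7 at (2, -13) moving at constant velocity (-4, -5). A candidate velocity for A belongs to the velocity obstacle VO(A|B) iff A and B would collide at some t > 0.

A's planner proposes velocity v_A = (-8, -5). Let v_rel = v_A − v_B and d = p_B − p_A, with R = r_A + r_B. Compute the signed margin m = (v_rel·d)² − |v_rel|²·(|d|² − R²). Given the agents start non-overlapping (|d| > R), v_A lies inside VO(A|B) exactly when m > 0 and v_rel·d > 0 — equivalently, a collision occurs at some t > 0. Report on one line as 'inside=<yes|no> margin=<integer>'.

d = (-9, -26),  |d|² = 757;  R = 5+7 = 12,  c = 757−12² = 613
v_rel = (-4, 0),  |v_rel|² = 16;  v_rel·d = (-4)·(-9) + (0)·(-26) = 36
16·t² − 72·t + 613 = 0  ⇒  m = 36² − 16·613 = -8512
m = -8512 < 0,  v_rel·d = 36 > 0  ⇒  outside

inside=no margin=-8512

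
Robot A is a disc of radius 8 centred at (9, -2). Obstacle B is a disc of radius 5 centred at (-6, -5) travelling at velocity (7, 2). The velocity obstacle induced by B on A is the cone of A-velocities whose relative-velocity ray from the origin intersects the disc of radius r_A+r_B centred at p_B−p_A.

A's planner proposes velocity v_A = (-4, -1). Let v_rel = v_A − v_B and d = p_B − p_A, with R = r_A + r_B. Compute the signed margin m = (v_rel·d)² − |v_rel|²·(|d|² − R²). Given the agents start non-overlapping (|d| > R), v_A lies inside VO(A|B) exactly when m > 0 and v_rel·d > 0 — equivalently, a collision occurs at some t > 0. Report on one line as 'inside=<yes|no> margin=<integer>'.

d = (-15, -3),  |d|² = 234;  R = 8+5 = 13,  c = 234−13² = 65
v_rel = (-11, -3),  |v_rel|² = 130;  v_rel·d = (-11)·(-15) + (-3)·(-3) = 174
130·t² − 348·t + 65 = 0  ⇒  m = 174² − 130·65 = 21826
m = 21826 > 0,  v_rel·d = 174 > 0  ⇒  inside

inside=yes margin=21826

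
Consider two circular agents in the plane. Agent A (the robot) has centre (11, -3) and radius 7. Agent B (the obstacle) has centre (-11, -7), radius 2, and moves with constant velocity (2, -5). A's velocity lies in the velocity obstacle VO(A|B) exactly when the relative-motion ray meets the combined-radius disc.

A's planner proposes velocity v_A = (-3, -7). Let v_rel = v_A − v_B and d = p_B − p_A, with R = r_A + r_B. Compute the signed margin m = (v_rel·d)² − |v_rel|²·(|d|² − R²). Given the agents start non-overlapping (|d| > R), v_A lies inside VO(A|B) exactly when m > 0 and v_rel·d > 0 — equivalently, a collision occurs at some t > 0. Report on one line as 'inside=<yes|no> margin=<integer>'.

d = (-22, -4),  |d|² = 500;  R = 7+2 = 9,  c = 500−9² = 419
v_rel = (-5, -2),  |v_rel|² = 29;  v_rel·d = (-5)·(-22) + (-2)·(-4) = 118
29·t² − 236·t + 419 = 0  ⇒  m = 118² − 29·419 = 1773
m = 1773 > 0,  v_rel·d = 118 > 0  ⇒  inside

inside=yes margin=1773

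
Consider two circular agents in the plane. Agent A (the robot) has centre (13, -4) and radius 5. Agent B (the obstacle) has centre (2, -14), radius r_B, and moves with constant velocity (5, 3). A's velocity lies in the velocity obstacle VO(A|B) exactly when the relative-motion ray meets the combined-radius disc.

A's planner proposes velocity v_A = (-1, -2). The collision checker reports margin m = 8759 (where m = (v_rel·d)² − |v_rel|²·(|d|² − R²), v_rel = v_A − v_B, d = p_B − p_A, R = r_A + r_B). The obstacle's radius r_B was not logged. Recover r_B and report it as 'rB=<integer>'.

m = 8759
d = (-11, -10);  v_rel = (-6, -5),  |v_rel|² = 61
v_rel×d = (-6)·(-10) − (-5)·(-11) = 5
since m = R²·61 − 5²:  R² = (25 + 8759) / 61 = 144
R = √144 = 12  ⇒  r_B = 12 − 5 = 7

rB=7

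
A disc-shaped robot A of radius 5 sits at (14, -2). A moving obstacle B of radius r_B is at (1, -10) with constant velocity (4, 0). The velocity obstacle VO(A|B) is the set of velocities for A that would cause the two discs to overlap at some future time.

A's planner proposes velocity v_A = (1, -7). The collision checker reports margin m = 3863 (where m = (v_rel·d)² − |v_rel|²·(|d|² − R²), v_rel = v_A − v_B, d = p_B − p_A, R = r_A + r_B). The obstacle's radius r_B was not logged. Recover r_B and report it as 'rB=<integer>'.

m = 3863
d = (-13, -8);  v_rel = (-3, -7),  |v_rel|² = 58
v_rel×d = (-3)·(-8) − (-7)·(-13) = -67
since m = R²·58 − (-67)²:  R² = (4489 + 3863) / 58 = 144
R = √144 = 12  ⇒  r_B = 12 − 5 = 7

rB=7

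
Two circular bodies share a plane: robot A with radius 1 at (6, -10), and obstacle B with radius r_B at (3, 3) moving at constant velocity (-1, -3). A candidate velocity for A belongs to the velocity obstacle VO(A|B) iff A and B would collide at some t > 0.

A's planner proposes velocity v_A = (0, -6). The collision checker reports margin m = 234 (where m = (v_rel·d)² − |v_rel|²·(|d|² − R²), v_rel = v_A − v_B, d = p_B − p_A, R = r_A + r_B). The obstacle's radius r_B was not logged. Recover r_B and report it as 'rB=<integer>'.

m = 234
d = (-3, 13);  v_rel = (1, -3),  |v_rel|² = 10
v_rel×d = (1)·(13) − (-3)·(-3) = 4
since m = R²·10 − 4²:  R² = (16 + 234) / 10 = 25
R = √25 = 5  ⇒  r_B = 5 − 1 = 4

rB=4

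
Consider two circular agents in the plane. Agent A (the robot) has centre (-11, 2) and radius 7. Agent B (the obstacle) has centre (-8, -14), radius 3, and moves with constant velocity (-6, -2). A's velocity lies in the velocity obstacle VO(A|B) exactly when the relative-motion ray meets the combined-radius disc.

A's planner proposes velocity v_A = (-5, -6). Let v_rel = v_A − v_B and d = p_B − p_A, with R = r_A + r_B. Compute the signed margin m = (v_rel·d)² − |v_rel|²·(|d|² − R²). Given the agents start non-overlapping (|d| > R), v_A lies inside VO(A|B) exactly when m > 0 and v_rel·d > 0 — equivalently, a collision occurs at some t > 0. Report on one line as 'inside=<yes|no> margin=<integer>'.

d = (3, -16),  |d|² = 265;  R = 7+3 = 10,  c = 265−10² = 165
v_rel = (1, -4),  |v_rel|² = 17;  v_rel·d = (1)·(3) + (-4)·(-16) = 67
17·t² − 134·t + 165 = 0  ⇒  m = 67² − 17·165 = 1684
m = 1684 > 0,  v_rel·d = 67 > 0  ⇒  inside

inside=yes margin=1684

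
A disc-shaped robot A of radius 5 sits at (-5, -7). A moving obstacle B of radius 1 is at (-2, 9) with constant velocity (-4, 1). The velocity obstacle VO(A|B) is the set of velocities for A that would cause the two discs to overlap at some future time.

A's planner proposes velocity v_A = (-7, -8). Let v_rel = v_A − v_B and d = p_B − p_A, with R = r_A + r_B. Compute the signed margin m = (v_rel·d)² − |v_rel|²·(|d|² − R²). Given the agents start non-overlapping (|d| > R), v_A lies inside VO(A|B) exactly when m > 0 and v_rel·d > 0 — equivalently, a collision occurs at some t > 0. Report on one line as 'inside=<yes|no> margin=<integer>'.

d = (3, 16),  |d|² = 265;  R = 5+1 = 6,  c = 265−6² = 229
v_rel = (-3, -9),  |v_rel|² = 90;  v_rel·d = (-3)·(3) + (-9)·(16) = -153
90·t² + 306·t + 229 = 0  ⇒  m = (-153)² − 90·229 = 2799
m = 2799 > 0,  v_rel·d = -153 < 0  ⇒  outside

inside=no margin=2799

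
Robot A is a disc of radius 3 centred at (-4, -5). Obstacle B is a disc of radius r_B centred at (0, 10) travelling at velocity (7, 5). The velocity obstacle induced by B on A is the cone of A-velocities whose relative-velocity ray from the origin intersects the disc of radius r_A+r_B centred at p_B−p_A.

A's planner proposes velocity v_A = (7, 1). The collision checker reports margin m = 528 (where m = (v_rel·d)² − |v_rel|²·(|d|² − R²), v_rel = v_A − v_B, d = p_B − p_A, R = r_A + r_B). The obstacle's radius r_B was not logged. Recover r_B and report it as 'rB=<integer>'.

m = 528
d = (4, 15);  v_rel = (0, -4),  |v_rel|² = 16
v_rel×d = (0)·(15) − (-4)·(4) = 16
since m = R²·16 − 16²:  R² = (256 + 528) / 16 = 49
R = √49 = 7  ⇒  r_B = 7 − 3 = 4

rB=4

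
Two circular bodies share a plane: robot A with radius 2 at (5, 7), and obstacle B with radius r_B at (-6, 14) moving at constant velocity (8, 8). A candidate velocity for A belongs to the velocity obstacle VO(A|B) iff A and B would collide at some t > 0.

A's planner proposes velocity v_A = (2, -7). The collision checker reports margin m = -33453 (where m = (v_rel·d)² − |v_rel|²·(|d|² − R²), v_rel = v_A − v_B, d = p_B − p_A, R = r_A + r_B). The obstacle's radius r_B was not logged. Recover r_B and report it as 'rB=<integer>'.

m = -33453
d = (-11, 7);  v_rel = (-6, -15),  |v_rel|² = 261
v_rel×d = (-6)·(7) − (-15)·(-11) = -207
since m = R²·261 − (-207)²:  R² = (42849 + -33453) / 261 = 36
R = √36 = 6  ⇒  r_B = 6 − 2 = 4

rB=4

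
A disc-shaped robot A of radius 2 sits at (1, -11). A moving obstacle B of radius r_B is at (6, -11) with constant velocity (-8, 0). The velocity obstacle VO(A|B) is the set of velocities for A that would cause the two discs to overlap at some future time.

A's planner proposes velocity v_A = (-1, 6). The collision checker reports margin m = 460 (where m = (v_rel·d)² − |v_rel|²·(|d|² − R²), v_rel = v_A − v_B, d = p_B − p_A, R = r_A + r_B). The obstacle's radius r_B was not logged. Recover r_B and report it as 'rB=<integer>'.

m = 460
d = (5, 0);  v_rel = (7, 6),  |v_rel|² = 85
v_rel×d = (7)·(0) − (6)·(5) = -30
since m = R²·85 − (-30)²:  R² = (900 + 460) / 85 = 16
R = √16 = 4  ⇒  r_B = 4 − 2 = 2

rB=2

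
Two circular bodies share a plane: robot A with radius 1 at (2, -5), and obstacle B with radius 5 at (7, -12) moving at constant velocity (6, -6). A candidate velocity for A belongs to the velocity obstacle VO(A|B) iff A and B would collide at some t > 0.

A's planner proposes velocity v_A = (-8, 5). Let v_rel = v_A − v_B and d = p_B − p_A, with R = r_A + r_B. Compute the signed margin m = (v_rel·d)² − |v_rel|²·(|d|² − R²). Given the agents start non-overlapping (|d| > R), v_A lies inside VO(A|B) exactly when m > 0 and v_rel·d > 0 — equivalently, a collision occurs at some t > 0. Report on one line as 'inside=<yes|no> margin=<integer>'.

d = (5, -7),  |d|² = 74;  R = 1+5 = 6,  c = 74−6² = 38
v_rel = (-14, 11),  |v_rel|² = 317;  v_rel·d = (-14)·(5) + (11)·(-7) = -147
317·t² + 294·t + 38 = 0  ⇒  m = (-147)² − 317·38 = 9563
m = 9563 > 0,  v_rel·d = -147 < 0  ⇒  outside

inside=no margin=9563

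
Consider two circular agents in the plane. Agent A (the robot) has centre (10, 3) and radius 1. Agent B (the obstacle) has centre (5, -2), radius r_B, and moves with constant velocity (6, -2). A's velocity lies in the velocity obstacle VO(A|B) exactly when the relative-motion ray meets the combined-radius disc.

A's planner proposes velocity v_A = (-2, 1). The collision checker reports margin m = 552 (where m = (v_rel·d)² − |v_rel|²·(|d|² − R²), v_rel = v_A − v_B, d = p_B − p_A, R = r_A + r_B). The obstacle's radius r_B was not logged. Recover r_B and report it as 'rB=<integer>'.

m = 552
d = (-5, -5);  v_rel = (-8, 3),  |v_rel|² = 73
v_rel×d = (-8)·(-5) − (3)·(-5) = 55
since m = R²·73 − 55²:  R² = (3025 + 552) / 73 = 49
R = √49 = 7  ⇒  r_B = 7 − 1 = 6

rB=6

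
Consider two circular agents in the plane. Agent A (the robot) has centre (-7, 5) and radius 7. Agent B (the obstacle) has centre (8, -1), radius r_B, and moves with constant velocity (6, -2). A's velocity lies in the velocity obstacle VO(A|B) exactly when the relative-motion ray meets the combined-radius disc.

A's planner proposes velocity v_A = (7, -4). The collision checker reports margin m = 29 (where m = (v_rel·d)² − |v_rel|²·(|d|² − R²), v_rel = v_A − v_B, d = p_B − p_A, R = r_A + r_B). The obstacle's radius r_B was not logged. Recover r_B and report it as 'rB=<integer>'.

m = 29
d = (15, -6);  v_rel = (1, -2),  |v_rel|² = 5
v_rel×d = (1)·(-6) − (-2)·(15) = 24
since m = R²·5 − 24²:  R² = (576 + 29) / 5 = 121
R = √121 = 11  ⇒  r_B = 11 − 7 = 4

rB=4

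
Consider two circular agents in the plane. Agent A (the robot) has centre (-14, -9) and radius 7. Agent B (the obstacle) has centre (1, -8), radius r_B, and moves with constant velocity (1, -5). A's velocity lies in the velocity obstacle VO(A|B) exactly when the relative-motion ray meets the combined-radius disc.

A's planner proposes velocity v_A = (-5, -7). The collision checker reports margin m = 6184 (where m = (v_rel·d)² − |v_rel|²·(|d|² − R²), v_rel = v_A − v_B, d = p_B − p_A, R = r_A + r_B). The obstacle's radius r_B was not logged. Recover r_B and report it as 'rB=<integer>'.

m = 6184
d = (15, 1);  v_rel = (-6, -2),  |v_rel|² = 40
v_rel×d = (-6)·(1) − (-2)·(15) = 24
since m = R²·40 − 24²:  R² = (576 + 6184) / 40 = 169
R = √169 = 13  ⇒  r_B = 13 − 7 = 6

rB=6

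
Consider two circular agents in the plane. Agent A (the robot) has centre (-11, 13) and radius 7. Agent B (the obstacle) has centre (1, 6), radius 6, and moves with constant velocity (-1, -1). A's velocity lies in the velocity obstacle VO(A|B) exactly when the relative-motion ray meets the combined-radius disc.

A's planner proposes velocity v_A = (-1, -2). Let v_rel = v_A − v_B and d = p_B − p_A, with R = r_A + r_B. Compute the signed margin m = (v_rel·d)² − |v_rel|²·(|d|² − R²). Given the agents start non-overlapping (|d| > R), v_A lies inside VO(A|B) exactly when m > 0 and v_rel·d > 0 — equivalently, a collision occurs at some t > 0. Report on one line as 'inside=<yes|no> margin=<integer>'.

d = (12, -7),  |d|² = 193;  R = 7+6 = 13,  c = 193−13² = 24
v_rel = (0, -1),  |v_rel|² = 1;  v_rel·d = (0)·(12) + (-1)·(-7) = 7
1·t² − 14·t + 24 = 0  ⇒  m = 7² − 1·24 = 25
m = 25 > 0,  v_rel·d = 7 > 0  ⇒  inside

inside=yes margin=25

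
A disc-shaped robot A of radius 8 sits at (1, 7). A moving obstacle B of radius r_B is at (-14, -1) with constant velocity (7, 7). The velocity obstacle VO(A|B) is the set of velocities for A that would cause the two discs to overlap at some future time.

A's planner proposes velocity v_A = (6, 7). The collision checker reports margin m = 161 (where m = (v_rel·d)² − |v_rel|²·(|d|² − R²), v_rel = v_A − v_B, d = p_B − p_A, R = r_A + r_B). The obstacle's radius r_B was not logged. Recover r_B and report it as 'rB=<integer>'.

m = 161
d = (-15, -8);  v_rel = (-1, 0),  |v_rel|² = 1
v_rel×d = (-1)·(-8) − (0)·(-15) = 8
since m = R²·1 − 8²:  R² = (64 + 161) / 1 = 225
R = √225 = 15  ⇒  r_B = 15 − 8 = 7

rB=7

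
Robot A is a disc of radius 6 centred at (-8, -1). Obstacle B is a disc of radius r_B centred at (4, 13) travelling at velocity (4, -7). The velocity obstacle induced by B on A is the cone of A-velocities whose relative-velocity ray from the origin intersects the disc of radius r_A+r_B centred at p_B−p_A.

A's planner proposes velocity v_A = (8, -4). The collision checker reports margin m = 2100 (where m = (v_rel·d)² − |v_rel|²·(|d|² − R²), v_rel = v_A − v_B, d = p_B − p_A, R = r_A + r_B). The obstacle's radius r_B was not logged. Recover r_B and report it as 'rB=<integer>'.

m = 2100
d = (12, 14);  v_rel = (4, 3),  |v_rel|² = 25
v_rel×d = (4)·(14) − (3)·(12) = 20
since m = R²·25 − 20²:  R² = (400 + 2100) / 25 = 100
R = √100 = 10  ⇒  r_B = 10 − 6 = 4

rB=4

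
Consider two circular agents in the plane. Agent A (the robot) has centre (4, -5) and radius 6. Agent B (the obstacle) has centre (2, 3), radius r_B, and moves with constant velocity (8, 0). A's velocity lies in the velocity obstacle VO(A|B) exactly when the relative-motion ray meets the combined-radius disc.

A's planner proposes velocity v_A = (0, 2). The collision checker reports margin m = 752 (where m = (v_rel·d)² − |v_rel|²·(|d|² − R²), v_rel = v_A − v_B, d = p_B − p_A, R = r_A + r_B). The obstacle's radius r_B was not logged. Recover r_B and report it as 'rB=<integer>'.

m = 752
d = (-2, 8);  v_rel = (-8, 2),  |v_rel|² = 68
v_rel×d = (-8)·(8) − (2)·(-2) = -60
since m = R²·68 − (-60)²:  R² = (3600 + 752) / 68 = 64
R = √64 = 8  ⇒  r_B = 8 − 6 = 2

rB=2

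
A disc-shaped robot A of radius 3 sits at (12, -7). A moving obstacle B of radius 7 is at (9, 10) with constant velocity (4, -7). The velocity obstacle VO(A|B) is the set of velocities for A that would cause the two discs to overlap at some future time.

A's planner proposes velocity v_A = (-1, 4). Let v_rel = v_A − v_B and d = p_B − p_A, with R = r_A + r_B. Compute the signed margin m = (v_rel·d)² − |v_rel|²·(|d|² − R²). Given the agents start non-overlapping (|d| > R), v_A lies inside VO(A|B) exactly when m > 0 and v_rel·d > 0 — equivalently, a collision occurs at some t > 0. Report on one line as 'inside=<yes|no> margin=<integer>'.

d = (-3, 17),  |d|² = 298;  R = 3+7 = 10,  c = 298−10² = 198
v_rel = (-5, 11),  |v_rel|² = 146;  v_rel·d = (-5)·(-3) + (11)·(17) = 202
146·t² − 404·t + 198 = 0  ⇒  m = 202² − 146·198 = 11896
m = 11896 > 0,  v_rel·d = 202 > 0  ⇒  inside

inside=yes margin=11896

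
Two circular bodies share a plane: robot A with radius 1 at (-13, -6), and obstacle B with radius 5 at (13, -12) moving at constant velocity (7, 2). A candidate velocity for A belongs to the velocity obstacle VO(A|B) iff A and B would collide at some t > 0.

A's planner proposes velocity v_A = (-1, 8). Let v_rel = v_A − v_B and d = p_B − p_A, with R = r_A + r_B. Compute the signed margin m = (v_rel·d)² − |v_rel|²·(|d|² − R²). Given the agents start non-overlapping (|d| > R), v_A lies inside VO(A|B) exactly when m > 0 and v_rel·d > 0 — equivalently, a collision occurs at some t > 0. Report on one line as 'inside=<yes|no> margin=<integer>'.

d = (26, -6),  |d|² = 712;  R = 1+5 = 6,  c = 712−6² = 676
v_rel = (-8, 6),  |v_rel|² = 100;  v_rel·d = (-8)·(26) + (6)·(-6) = -244
100·t² + 488·t + 676 = 0  ⇒  m = (-244)² − 100·676 = -8064
m = -8064 < 0,  v_rel·d = -244 < 0  ⇒  outside

inside=no margin=-8064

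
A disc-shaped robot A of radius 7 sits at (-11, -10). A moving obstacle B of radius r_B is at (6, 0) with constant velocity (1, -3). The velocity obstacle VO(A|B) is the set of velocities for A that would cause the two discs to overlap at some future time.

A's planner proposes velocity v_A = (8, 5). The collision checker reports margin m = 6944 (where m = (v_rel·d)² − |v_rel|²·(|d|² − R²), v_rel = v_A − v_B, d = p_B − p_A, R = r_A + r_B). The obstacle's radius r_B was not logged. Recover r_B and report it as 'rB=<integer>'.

m = 6944
d = (17, 10);  v_rel = (7, 8),  |v_rel|² = 113
v_rel×d = (7)·(10) − (8)·(17) = -66
since m = R²·113 − (-66)²:  R² = (4356 + 6944) / 113 = 100
R = √100 = 10  ⇒  r_B = 10 − 7 = 3

rB=3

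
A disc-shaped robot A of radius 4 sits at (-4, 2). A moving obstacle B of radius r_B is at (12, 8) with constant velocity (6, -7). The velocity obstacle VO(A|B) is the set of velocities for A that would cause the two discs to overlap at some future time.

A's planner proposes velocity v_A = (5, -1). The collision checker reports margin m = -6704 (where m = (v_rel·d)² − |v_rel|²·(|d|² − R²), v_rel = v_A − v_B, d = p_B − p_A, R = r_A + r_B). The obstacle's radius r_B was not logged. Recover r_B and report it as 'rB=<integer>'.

m = -6704
d = (16, 6);  v_rel = (-1, 6),  |v_rel|² = 37
v_rel×d = (-1)·(6) − (6)·(16) = -102
since m = R²·37 − (-102)²:  R² = (10404 + -6704) / 37 = 100
R = √100 = 10  ⇒  r_B = 10 − 4 = 6

rB=6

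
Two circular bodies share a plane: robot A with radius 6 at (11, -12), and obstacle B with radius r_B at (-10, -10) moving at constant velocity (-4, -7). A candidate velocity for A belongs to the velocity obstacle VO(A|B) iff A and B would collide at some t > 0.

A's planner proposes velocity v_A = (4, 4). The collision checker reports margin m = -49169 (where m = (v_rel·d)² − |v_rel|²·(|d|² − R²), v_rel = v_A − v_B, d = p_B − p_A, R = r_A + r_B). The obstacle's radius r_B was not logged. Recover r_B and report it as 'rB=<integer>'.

m = -49169
d = (-21, 2);  v_rel = (8, 11),  |v_rel|² = 185
v_rel×d = (8)·(2) − (11)·(-21) = 247
since m = R²·185 − 247²:  R² = (61009 + -49169) / 185 = 64
R = √64 = 8  ⇒  r_B = 8 − 6 = 2

rB=2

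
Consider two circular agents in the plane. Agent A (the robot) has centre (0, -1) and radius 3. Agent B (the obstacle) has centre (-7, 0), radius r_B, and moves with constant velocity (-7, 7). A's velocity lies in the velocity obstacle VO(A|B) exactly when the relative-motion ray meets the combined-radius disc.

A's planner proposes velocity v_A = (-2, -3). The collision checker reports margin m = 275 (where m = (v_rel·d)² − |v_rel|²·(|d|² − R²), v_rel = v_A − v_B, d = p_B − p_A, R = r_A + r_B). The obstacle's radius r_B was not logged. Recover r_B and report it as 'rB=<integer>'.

m = 275
d = (-7, 1);  v_rel = (5, -10),  |v_rel|² = 125
v_rel×d = (5)·(1) − (-10)·(-7) = -65
since m = R²·125 − (-65)²:  R² = (4225 + 275) / 125 = 36
R = √36 = 6  ⇒  r_B = 6 − 3 = 3

rB=3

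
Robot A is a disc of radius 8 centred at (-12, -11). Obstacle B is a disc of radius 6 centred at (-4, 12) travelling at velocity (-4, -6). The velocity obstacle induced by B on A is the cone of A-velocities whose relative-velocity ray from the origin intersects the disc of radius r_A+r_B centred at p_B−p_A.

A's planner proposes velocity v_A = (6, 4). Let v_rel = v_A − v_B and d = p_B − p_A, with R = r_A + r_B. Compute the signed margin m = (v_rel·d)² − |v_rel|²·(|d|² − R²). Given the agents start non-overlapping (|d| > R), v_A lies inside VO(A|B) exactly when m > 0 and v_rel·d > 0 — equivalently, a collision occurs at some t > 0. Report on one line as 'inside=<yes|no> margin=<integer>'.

d = (8, 23),  |d|² = 593;  R = 8+6 = 14,  c = 593−14² = 397
v_rel = (10, 10),  |v_rel|² = 200;  v_rel·d = (10)·(8) + (10)·(23) = 310
200·t² − 620·t + 397 = 0  ⇒  m = 310² − 200·397 = 16700
m = 16700 > 0,  v_rel·d = 310 > 0  ⇒  inside

inside=yes margin=16700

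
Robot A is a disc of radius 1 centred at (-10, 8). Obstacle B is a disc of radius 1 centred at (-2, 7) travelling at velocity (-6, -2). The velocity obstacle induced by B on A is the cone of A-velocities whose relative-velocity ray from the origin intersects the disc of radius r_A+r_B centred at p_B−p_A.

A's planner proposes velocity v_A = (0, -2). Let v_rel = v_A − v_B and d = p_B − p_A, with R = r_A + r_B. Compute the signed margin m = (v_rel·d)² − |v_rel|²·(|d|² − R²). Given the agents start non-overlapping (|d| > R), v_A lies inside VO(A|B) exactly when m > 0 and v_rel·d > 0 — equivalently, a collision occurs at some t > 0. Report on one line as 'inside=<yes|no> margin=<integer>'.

d = (8, -1),  |d|² = 65;  R = 1+1 = 2,  c = 65−2² = 61
v_rel = (6, 0),  |v_rel|² = 36;  v_rel·d = (6)·(8) + (0)·(-1) = 48
36·t² − 96·t + 61 = 0  ⇒  m = 48² − 36·61 = 108
m = 108 > 0,  v_rel·d = 48 > 0  ⇒  inside

inside=yes margin=108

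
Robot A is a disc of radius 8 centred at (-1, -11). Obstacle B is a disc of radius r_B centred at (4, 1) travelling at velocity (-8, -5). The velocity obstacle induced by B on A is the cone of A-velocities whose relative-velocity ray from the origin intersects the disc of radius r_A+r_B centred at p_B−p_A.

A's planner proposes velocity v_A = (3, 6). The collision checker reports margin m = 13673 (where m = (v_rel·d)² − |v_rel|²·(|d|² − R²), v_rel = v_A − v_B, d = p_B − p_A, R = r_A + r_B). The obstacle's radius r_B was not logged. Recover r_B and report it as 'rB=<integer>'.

m = 13673
d = (5, 12);  v_rel = (11, 11),  |v_rel|² = 242
v_rel×d = (11)·(12) − (11)·(5) = 77
since m = R²·242 − 77²:  R² = (5929 + 13673) / 242 = 81
R = √81 = 9  ⇒  r_B = 9 − 8 = 1

rB=1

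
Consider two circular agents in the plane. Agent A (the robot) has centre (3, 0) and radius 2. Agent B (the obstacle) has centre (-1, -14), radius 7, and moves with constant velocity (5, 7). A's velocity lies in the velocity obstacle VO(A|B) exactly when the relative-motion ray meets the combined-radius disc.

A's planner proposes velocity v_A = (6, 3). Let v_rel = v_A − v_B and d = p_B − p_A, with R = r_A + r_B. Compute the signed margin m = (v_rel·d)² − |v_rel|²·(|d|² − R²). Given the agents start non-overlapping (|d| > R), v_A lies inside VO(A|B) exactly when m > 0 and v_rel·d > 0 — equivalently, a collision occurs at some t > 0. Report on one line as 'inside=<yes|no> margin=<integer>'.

d = (-4, -14),  |d|² = 212;  R = 2+7 = 9,  c = 212−9² = 131
v_rel = (1, -4),  |v_rel|² = 17;  v_rel·d = (1)·(-4) + (-4)·(-14) = 52
17·t² − 104·t + 131 = 0  ⇒  m = 52² − 17·131 = 477
m = 477 > 0,  v_rel·d = 52 > 0  ⇒  inside

inside=yes margin=477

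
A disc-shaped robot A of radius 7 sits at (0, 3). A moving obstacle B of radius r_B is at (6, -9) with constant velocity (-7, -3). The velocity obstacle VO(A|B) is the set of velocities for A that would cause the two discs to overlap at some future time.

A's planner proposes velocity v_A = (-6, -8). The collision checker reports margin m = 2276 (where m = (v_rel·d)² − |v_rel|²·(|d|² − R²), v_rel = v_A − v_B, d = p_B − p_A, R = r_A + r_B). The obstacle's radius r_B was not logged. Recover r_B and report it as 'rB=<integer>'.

m = 2276
d = (6, -12);  v_rel = (1, -5),  |v_rel|² = 26
v_rel×d = (1)·(-12) − (-5)·(6) = 18
since m = R²·26 − 18²:  R² = (324 + 2276) / 26 = 100
R = √100 = 10  ⇒  r_B = 10 − 7 = 3

rB=3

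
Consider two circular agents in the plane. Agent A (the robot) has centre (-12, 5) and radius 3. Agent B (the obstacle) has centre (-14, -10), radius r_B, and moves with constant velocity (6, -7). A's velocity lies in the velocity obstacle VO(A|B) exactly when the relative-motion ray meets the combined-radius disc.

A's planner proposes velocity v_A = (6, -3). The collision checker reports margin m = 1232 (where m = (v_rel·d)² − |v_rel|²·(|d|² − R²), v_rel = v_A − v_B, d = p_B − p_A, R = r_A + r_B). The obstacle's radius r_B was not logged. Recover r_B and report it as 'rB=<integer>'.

m = 1232
d = (-2, -15);  v_rel = (0, 4),  |v_rel|² = 16
v_rel×d = (0)·(-15) − (4)·(-2) = 8
since m = R²·16 − 8²:  R² = (64 + 1232) / 16 = 81
R = √81 = 9  ⇒  r_B = 9 − 3 = 6

rB=6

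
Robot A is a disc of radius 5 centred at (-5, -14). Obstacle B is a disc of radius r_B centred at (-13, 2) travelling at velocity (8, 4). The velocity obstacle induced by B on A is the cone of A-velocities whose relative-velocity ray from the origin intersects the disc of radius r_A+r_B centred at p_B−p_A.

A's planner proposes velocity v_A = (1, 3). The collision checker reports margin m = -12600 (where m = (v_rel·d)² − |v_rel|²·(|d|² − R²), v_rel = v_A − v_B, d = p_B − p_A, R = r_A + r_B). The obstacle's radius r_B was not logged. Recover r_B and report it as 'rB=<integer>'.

m = -12600
d = (-8, 16);  v_rel = (-7, -1),  |v_rel|² = 50
v_rel×d = (-7)·(16) − (-1)·(-8) = -120
since m = R²·50 − (-120)²:  R² = (14400 + -12600) / 50 = 36
R = √36 = 6  ⇒  r_B = 6 − 5 = 1

rB=1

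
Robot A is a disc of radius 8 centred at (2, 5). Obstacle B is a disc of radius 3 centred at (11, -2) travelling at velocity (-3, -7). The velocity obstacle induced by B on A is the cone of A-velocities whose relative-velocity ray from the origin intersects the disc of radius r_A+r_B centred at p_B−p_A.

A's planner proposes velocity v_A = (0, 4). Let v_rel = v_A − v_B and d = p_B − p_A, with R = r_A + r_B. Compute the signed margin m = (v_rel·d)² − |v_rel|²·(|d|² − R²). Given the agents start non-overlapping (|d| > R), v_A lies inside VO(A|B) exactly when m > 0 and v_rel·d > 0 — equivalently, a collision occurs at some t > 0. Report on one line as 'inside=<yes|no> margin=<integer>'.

d = (9, -7),  |d|² = 130;  R = 8+3 = 11,  c = 130−11² = 9
v_rel = (3, 11),  |v_rel|² = 130;  v_rel·d = (3)·(9) + (11)·(-7) = -50
130·t² + 100·t + 9 = 0  ⇒  m = (-50)² − 130·9 = 1330
m = 1330 > 0,  v_rel·d = -50 < 0  ⇒  outside

inside=no margin=1330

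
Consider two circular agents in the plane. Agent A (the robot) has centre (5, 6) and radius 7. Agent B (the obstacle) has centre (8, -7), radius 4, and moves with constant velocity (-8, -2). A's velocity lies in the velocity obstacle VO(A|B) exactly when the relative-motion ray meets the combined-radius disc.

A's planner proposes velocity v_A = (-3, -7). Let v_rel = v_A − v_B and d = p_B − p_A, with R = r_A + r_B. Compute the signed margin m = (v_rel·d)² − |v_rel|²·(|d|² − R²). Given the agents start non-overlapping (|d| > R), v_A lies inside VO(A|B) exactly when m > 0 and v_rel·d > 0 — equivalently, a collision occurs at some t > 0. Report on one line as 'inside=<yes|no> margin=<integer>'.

d = (3, -13),  |d|² = 178;  R = 7+4 = 11,  c = 178−11² = 57
v_rel = (5, -5),  |v_rel|² = 50;  v_rel·d = (5)·(3) + (-5)·(-13) = 80
50·t² − 160·t + 57 = 0  ⇒  m = 80² − 50·57 = 3550
m = 3550 > 0,  v_rel·d = 80 > 0  ⇒  inside

inside=yes margin=3550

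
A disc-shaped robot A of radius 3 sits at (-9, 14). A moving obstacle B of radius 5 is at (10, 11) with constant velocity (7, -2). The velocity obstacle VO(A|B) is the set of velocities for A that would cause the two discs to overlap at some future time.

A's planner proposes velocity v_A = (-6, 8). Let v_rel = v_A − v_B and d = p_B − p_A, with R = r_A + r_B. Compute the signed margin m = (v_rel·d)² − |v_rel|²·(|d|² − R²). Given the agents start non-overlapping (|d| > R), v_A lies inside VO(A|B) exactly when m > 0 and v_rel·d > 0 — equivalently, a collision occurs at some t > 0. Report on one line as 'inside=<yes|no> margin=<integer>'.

d = (19, -3),  |d|² = 370;  R = 3+5 = 8,  c = 370−8² = 306
v_rel = (-13, 10),  |v_rel|² = 269;  v_rel·d = (-13)·(19) + (10)·(-3) = -277
269·t² + 554·t + 306 = 0  ⇒  m = (-277)² − 269·306 = -5585
m = -5585 < 0,  v_rel·d = -277 < 0  ⇒  outside

inside=no margin=-5585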